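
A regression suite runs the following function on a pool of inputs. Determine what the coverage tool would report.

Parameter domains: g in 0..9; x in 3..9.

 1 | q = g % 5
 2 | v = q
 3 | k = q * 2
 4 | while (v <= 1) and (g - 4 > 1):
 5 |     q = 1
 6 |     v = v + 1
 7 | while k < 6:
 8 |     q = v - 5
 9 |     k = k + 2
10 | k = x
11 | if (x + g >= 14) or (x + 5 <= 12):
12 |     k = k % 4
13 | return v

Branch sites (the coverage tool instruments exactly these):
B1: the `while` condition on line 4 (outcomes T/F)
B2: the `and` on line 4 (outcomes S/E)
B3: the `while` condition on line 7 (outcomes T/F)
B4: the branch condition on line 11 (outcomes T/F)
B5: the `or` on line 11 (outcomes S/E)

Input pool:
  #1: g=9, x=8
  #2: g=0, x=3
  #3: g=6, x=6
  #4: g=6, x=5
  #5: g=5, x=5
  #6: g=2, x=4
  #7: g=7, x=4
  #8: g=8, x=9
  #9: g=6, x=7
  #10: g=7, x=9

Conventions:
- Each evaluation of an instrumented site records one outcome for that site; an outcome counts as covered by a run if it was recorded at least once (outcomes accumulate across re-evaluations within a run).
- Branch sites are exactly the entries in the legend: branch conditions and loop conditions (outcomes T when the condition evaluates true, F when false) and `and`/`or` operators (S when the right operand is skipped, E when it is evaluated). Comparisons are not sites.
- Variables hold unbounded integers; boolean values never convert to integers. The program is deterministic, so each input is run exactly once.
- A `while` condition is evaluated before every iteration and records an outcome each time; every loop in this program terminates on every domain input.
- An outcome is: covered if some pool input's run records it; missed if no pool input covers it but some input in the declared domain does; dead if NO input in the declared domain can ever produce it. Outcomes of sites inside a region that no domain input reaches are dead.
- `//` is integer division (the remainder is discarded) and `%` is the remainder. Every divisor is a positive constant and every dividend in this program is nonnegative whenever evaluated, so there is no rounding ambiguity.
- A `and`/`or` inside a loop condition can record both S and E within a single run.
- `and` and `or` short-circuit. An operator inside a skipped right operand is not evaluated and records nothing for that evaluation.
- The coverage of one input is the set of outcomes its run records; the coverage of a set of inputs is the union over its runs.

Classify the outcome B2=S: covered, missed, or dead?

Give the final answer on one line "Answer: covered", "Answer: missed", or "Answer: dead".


B2=S is recorded by pool input(s) 1, 3, 4, 6, 7, 8, 9, 10 -> covered
Answer: covered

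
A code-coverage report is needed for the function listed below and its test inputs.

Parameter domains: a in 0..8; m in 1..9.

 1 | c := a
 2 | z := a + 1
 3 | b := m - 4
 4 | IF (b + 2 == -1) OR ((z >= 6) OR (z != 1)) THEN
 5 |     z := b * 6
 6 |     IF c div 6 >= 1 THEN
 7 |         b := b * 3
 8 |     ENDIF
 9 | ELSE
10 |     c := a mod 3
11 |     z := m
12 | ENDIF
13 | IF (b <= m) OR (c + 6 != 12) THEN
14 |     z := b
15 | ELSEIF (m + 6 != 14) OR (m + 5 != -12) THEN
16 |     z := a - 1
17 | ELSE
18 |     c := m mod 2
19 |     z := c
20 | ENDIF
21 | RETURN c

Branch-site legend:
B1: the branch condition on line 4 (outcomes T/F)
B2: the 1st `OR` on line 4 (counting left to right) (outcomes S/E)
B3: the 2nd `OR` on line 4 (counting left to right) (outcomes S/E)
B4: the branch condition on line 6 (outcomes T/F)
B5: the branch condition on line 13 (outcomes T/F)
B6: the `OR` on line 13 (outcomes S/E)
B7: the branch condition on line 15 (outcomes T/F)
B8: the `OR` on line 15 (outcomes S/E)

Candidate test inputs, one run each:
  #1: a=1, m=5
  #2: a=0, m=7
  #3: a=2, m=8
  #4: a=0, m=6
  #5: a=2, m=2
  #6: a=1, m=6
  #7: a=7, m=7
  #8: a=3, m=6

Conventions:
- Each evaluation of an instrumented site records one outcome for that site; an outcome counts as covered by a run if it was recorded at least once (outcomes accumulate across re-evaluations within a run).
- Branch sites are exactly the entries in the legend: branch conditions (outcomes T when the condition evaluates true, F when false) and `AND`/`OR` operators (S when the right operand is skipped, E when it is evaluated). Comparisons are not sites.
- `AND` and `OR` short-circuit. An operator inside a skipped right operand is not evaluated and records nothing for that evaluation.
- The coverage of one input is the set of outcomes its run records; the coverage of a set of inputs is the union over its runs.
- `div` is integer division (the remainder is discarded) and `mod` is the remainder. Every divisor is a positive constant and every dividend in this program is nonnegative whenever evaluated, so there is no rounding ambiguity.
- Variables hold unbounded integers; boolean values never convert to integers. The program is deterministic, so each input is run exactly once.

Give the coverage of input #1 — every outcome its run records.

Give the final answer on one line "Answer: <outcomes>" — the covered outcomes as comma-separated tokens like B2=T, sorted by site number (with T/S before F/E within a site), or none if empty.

Event log for input #1 (a=1, m=5):
  B2->E, B3->E, B1->T, B4->F, B6->S, B5->T
distinct outcomes covered: B1=T, B2=E, B3=E, B4=F, B5=T, B6=S

Answer: B1=T, B2=E, B3=E, B4=F, B5=T, B6=S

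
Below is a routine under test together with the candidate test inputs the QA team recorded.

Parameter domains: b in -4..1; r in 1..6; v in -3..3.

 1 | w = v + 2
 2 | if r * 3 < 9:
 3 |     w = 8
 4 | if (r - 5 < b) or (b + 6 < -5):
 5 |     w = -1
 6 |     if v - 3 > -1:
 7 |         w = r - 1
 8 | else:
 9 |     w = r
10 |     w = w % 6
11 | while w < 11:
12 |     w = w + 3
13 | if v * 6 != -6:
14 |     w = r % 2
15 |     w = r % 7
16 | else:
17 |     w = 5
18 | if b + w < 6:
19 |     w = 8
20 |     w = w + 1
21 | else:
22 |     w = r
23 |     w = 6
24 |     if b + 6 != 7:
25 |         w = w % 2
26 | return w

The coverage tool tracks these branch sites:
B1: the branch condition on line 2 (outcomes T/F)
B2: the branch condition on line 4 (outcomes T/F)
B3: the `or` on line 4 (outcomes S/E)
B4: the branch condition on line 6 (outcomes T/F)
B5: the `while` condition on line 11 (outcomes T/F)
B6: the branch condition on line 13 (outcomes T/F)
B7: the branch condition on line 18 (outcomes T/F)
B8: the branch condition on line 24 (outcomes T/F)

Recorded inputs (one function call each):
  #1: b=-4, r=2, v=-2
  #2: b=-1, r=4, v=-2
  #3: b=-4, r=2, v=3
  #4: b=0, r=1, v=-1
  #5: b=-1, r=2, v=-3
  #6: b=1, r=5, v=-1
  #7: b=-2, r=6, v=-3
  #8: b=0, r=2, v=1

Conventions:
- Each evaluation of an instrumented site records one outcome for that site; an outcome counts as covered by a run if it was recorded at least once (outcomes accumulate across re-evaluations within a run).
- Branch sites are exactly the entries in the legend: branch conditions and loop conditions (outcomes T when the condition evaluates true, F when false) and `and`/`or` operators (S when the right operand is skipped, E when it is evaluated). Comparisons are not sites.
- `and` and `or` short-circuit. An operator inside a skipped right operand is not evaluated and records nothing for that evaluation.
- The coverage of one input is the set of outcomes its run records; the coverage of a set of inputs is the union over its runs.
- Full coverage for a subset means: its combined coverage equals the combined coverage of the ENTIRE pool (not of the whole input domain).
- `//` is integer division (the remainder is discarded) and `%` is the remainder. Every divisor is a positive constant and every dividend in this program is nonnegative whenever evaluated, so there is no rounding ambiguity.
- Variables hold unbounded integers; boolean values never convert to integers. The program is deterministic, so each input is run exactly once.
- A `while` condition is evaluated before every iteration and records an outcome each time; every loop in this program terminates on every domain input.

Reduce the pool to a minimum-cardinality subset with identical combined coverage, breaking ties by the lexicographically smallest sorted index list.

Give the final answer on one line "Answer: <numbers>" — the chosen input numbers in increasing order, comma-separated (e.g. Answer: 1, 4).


test 1 (b=-4, r=2, v=-2) fires B1->T, B3->E, B2->F, B5->T, B5->T, B5->T, B5->F, B6->T, B7->T; hits B1=T, B2=F, B3=E, B5=T, B5=F, B6=T, B7=T
test 2 (b=-1, r=4, v=-2) fires B1->F, B3->E, B2->F, B5->T, B5->T, B5->T, B5->F, B6->T, B7->T; hits B1=F, B2=F, B3=E, B5=T, B5=F, B6=T, B7=T
test 3 (b=-4, r=2, v=3) fires B1->T, B3->E, B2->F, B5->T, B5->T, B5->T, B5->F, B6->T, B7->T; hits B1=T, B2=F, B3=E, B5=T, B5=F, B6=T, B7=T
test 4 (b=0, r=1, v=-1) fires B1->T, B3->S, B2->T, B4->F, B5->T, B5->T, B5->T, B5->T, B5->F, B6->F, B7->T; hits B1=T, B2=T, B3=S, B4=F, B5=T, B5=F, B6=F, B7=T
test 5 (b=-1, r=2, v=-3) fires B1->T, B3->S, B2->T, B4->F, B5->T, B5->T, B5->T, B5->T, B5->F, B6->T, B7->T; hits B1=T, B2=T, B3=S, B4=F, B5=T, B5=F, B6=T, B7=T
test 6 (b=1, r=5, v=-1) fires B1->F, B3->S, B2->T, B4->F, B5->T, B5->T, B5->T, B5->T, B5->F, B6->F, B7->F, B8->F; hits B1=F, B2=T, B3=S, B4=F, B5=T, B5=F, B6=F, B7=F, B8=F
test 7 (b=-2, r=6, v=-3) fires B1->F, B3->E, B2->F, B5->T, B5->T, B5->T, B5->T, B5->F, B6->T, B7->T; hits B1=F, B2=F, B3=E, B5=T, B5=F, B6=T, B7=T
test 8 (b=0, r=2, v=1) fires B1->T, B3->S, B2->T, B4->F, B5->T, B5->T, B5->T, B5->T, B5->F, B6->T, B7->T; hits B1=T, B2=T, B3=S, B4=F, B5=T, B5=F, B6=T, B7=T
pool-wide coverage (14 outcomes): B1=T, B1=F, B2=T, B2=F, B3=S, B3=E, B4=F, B5=T, B5=F, B6=T, B6=F, B7=T, B7=F, B8=F
no size-1 subset reaches all 14 outcomes (best union: 9/14)
the canonical winner is {1, 6}: size 2, full 14-outcome coverage, earliest index list among size-2 covers
Answer: 1, 6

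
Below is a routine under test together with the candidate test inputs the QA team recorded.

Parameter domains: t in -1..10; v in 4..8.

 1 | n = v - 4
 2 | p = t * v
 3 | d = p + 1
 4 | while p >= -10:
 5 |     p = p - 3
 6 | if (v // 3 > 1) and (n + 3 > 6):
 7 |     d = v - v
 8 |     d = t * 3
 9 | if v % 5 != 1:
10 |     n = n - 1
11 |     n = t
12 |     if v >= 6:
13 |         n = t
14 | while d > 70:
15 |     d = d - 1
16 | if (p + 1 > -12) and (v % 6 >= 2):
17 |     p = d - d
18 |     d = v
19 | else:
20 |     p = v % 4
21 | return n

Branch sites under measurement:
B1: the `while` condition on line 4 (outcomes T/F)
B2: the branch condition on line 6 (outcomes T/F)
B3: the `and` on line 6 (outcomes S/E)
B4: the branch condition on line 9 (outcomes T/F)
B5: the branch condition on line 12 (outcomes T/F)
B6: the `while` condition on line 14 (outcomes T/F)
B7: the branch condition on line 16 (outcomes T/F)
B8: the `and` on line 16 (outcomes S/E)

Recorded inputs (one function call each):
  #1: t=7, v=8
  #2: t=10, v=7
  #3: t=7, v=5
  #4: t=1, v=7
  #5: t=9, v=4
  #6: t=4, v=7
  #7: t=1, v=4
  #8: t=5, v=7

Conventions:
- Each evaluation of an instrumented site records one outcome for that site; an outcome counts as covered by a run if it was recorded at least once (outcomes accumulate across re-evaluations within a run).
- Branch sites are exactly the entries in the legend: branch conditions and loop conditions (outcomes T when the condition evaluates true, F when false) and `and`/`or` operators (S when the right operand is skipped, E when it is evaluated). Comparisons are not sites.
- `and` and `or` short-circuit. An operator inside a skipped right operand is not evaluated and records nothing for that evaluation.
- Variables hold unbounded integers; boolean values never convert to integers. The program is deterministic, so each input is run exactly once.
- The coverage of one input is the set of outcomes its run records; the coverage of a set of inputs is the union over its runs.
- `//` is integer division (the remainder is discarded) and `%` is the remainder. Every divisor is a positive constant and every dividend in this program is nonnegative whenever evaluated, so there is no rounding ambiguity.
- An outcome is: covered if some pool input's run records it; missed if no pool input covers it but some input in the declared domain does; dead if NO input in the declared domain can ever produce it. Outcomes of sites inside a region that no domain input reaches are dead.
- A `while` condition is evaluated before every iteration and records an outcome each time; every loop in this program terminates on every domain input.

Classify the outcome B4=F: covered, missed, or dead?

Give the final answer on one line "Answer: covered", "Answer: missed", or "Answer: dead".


no pool input records B4=F
but domain input (t=-1, v=6) does record it -> reachable, so missed
Answer: missed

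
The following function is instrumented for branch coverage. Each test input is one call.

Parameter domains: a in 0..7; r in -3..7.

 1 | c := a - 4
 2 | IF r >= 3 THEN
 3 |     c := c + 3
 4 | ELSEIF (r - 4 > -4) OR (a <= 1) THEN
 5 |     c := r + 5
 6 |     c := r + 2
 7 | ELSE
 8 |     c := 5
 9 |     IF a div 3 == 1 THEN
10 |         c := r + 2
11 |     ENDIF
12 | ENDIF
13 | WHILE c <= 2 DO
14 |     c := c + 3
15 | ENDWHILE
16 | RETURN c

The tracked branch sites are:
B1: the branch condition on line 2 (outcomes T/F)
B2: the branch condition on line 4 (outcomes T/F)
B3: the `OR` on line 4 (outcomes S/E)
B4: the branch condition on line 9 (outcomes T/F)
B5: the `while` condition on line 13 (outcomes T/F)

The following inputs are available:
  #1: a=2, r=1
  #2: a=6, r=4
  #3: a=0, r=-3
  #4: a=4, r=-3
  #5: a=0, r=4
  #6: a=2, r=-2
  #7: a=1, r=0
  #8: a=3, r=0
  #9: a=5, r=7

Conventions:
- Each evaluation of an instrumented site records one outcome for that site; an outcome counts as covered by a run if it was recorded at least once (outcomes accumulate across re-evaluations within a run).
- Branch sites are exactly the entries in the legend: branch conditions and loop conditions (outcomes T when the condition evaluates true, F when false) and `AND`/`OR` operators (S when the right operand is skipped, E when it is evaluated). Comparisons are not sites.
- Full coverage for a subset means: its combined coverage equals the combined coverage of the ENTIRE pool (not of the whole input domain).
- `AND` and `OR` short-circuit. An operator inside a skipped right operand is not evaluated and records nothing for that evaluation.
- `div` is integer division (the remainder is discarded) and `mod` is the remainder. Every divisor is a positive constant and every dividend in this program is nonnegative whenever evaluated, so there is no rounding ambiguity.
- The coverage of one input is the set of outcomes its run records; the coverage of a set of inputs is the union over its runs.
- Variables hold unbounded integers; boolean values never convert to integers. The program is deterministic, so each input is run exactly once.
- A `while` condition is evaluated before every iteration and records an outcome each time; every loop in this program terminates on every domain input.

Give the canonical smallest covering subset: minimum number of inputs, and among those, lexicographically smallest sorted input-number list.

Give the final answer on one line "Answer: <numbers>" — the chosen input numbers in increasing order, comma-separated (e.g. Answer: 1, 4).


test 1 (a=2, r=1) hits B1=F, B2=T, B3=S, B5=F
test 2 (a=6, r=4) hits B1=T, B5=F
test 3 (a=0, r=-3) hits B1=F, B2=T, B3=E, B5=T, B5=F
test 4 (a=4, r=-3) hits B1=F, B2=F, B3=E, B4=T, B5=T, B5=F
test 5 (a=0, r=4) hits B1=T, B5=T, B5=F
test 6 (a=2, r=-2) hits B1=F, B2=F, B3=E, B4=F, B5=F
test 7 (a=1, r=0) hits B1=F, B2=T, B3=E, B5=T, B5=F
test 8 (a=3, r=0) hits B1=F, B2=F, B3=E, B4=T, B5=T, B5=F
test 9 (a=5, r=7) hits B1=T, B5=F
union over all inputs: B1=T, B1=F, B2=T, B2=F, B3=S, B3=E, B4=T, B4=F, B5=T, B5=F (10 outcomes)
no size-1 subset reaches all 10 outcomes (best union: 6/10)
no size-2 subset reaches all 10 outcomes (best union: 8/10)
no size-3 subset reaches all 10 outcomes (best union: 9/10)
size 4: inputs {1, 2, 4, 6} cover all 10 outcomes, and no lexicographically smaller subset of this size does
Answer: 1, 2, 4, 6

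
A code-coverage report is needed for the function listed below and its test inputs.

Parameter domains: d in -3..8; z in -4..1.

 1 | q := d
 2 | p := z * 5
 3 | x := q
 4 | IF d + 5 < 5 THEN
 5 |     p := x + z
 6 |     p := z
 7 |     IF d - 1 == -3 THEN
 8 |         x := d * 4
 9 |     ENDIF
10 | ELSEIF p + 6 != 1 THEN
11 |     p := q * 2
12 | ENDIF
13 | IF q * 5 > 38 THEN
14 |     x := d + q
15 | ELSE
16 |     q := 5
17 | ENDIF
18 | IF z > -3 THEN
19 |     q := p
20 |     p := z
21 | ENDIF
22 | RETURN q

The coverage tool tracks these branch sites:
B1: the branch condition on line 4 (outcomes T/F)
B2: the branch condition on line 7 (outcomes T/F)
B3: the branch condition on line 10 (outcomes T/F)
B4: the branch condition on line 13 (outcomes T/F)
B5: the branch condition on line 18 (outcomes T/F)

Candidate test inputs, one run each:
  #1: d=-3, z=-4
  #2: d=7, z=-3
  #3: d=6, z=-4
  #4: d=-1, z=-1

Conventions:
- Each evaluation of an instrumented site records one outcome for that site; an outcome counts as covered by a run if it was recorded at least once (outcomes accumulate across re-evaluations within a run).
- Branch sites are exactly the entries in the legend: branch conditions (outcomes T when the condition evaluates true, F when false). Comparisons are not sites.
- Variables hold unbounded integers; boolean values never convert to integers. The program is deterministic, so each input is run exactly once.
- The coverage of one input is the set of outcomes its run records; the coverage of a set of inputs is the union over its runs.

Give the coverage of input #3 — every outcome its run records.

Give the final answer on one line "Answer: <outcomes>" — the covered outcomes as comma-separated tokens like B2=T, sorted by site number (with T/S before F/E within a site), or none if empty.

Simulating input #3 (d=6, z=-4) step by step:
  B1->F, B3->T, B4->F, B5->F
as a set, this run covers: B1=F, B3=T, B4=F, B5=F

Answer: B1=F, B3=T, B4=F, B5=F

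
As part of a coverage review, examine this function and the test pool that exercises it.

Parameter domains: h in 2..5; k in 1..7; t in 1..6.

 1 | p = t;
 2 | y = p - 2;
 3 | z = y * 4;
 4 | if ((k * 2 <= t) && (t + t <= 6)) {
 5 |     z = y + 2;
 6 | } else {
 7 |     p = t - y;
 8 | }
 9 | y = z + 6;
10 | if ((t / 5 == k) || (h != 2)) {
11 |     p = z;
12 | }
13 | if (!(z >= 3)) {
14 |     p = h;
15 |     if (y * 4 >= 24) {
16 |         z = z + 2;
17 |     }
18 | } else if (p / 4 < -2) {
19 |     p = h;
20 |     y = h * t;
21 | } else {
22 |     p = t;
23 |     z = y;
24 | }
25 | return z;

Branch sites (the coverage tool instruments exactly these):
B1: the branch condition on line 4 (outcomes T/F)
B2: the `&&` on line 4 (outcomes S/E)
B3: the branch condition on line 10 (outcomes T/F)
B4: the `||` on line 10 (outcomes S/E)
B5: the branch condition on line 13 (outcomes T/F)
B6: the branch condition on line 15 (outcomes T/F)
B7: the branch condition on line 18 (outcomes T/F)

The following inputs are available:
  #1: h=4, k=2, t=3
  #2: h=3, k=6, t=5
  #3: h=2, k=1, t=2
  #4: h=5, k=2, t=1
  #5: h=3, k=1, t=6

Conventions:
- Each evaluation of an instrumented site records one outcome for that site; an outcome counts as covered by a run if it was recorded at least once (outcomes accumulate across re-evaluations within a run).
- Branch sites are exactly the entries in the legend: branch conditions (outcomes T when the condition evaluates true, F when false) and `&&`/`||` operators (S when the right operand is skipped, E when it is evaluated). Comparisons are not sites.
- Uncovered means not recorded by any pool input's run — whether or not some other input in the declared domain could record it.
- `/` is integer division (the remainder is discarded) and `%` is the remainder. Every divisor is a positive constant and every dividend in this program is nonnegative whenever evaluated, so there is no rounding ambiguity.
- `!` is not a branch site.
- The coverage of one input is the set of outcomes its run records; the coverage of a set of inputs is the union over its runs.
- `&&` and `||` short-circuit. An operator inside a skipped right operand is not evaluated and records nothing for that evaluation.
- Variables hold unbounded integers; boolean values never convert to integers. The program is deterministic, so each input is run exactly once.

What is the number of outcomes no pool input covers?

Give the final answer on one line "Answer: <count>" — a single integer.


test 1 (h=4, k=2, t=3) hits B1=F, B2=S, B3=T, B4=E, B5=F, B7=F
test 2 (h=3, k=6, t=5) hits B1=F, B2=S, B3=T, B4=E, B5=F, B7=F
test 3 (h=2, k=1, t=2) hits B1=T, B2=E, B3=F, B4=E, B5=T, B6=T
test 4 (h=5, k=2, t=1) hits B1=F, B2=S, B3=T, B4=E, B5=T, B6=F
test 5 (h=3, k=1, t=6) hits B1=F, B2=E, B3=T, B4=S, B5=F, B7=F
union over the pool: B1=T, B1=F, B2=S, B2=E, B3=T, B3=F, B4=S, B4=E, B5=T, B5=F, B6=T, B6=F, B7=F
uncovered (1 of 14): B7=T
Answer: 1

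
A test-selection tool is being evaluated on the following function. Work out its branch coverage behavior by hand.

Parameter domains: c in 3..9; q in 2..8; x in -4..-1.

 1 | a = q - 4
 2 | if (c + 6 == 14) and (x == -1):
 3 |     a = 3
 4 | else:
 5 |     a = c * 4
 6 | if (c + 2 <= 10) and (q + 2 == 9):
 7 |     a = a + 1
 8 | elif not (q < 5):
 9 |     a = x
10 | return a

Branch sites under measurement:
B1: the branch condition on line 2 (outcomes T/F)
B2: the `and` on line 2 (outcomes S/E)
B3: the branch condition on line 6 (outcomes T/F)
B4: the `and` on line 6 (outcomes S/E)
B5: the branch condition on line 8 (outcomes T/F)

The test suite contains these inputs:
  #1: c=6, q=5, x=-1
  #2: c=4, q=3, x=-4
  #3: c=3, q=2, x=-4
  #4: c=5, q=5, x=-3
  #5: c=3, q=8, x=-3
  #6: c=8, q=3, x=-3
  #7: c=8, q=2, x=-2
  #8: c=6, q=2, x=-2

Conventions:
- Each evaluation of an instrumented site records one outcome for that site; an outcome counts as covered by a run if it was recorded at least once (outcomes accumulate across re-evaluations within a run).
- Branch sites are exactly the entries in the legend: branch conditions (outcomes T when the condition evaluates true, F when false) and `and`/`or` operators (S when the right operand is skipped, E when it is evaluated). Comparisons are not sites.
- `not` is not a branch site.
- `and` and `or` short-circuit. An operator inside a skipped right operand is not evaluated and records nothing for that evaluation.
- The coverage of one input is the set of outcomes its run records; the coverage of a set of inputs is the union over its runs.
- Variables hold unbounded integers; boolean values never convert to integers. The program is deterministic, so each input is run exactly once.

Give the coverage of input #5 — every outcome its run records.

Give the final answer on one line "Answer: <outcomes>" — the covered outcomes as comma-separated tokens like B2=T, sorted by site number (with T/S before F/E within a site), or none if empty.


Event log for input #5 (c=3, q=8, x=-3):
  B2->S, B1->F, B4->E, B3->F, B5->T
deduplicating events, the covered set is: B1=F, B2=S, B3=F, B4=E, B5=T
Answer: B1=F, B2=S, B3=F, B4=E, B5=T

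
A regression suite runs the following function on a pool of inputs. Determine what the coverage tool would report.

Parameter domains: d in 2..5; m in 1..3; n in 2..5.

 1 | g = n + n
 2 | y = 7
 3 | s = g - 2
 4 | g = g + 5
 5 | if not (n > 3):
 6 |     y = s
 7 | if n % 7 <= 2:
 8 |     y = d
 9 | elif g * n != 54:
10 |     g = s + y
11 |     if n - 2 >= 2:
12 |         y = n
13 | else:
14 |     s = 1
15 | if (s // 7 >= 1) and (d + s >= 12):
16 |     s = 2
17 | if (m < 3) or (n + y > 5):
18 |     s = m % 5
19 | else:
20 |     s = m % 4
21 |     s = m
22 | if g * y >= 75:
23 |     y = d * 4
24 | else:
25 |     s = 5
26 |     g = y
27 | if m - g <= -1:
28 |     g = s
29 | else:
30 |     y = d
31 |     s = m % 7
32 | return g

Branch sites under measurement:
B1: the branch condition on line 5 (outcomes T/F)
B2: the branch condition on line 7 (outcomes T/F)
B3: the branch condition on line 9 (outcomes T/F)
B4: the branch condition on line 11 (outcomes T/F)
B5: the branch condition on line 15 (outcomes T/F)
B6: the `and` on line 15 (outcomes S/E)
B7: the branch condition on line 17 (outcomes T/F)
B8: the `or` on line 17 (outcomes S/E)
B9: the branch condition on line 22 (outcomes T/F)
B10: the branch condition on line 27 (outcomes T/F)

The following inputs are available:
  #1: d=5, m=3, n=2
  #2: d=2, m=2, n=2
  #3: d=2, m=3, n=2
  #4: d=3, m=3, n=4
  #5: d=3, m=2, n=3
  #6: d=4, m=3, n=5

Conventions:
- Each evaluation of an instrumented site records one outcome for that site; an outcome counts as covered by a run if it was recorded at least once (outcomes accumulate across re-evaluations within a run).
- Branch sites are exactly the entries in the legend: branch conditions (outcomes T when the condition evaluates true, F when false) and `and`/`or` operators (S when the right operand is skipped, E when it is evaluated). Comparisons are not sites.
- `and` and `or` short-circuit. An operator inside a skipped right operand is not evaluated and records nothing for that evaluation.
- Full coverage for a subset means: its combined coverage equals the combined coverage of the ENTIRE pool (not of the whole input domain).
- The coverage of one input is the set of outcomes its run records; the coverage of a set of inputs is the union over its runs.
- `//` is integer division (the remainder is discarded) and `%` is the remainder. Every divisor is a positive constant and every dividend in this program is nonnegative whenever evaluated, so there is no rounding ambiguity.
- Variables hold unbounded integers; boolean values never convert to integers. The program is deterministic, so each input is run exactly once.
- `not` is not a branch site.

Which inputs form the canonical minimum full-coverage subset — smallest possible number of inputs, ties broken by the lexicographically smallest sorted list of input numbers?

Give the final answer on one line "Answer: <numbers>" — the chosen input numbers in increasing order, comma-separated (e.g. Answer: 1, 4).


run #1 (d=5, m=3, n=2) runs B1->T, B2->T, B6->S, B5->F, B8->E, B7->T, B9->F, B10->T; records B1=T, B2=T, B5=F, B6=S, B7=T, B8=E, B9=F, B10=T
run #2 (d=2, m=2, n=2) runs B1->T, B2->T, B6->S, B5->F, B8->S, B7->T, B9->F, B10->F; records B1=T, B2=T, B5=F, B6=S, B7=T, B8=S, B9=F, B10=F
run #3 (d=2, m=3, n=2) runs B1->T, B2->T, B6->S, B5->F, B8->E, B7->F, B9->F, B10->F; records B1=T, B2=T, B5=F, B6=S, B7=F, B8=E, B9=F, B10=F
run #4 (d=3, m=3, n=4) runs B1->F, B2->F, B3->T, B4->T, B6->S, B5->F, B8->E, B7->T, B9->F, B10->T; records B1=F, B2=F, B3=T, B4=T, B5=F, B6=S, B7=T, B8=E, B9=F, B10=T
run #5 (d=3, m=2, n=3) runs B1->T, B2->F, B3->T, B4->F, B6->S, B5->F, B8->S, B7->T, B9->F, B10->T; records B1=T, B2=F, B3=T, B4=F, B5=F, B6=S, B7=T, B8=S, B9=F, B10=T
run #6 (d=4, m=3, n=5) runs B1->F, B2->F, B3->T, B4->T, B6->E, B5->T, B8->E, B7->T, B9->T, B10->T; records B1=F, B2=F, B3=T, B4=T, B5=T, B6=E, B7=T, B8=E, B9=T, B10=T
union over all inputs: B1=T, B1=F, B2=T, B2=F, B3=T, B4=T, B4=F, B5=T, B5=F, B6=S, B6=E, B7=T, B7=F, B8=S, B8=E, B9=T, B9=F, B10=T, B10=F (19 outcomes)
size 1 is not enough: best union over all size-1 subsets is 10/19
size 2 is not enough: best union over all size-2 subsets is 17/19
at size 3, {3, 5, 6} reaches all 19 outcomes; every lexicographically earlier size-3 subset fails
Answer: 3, 5, 6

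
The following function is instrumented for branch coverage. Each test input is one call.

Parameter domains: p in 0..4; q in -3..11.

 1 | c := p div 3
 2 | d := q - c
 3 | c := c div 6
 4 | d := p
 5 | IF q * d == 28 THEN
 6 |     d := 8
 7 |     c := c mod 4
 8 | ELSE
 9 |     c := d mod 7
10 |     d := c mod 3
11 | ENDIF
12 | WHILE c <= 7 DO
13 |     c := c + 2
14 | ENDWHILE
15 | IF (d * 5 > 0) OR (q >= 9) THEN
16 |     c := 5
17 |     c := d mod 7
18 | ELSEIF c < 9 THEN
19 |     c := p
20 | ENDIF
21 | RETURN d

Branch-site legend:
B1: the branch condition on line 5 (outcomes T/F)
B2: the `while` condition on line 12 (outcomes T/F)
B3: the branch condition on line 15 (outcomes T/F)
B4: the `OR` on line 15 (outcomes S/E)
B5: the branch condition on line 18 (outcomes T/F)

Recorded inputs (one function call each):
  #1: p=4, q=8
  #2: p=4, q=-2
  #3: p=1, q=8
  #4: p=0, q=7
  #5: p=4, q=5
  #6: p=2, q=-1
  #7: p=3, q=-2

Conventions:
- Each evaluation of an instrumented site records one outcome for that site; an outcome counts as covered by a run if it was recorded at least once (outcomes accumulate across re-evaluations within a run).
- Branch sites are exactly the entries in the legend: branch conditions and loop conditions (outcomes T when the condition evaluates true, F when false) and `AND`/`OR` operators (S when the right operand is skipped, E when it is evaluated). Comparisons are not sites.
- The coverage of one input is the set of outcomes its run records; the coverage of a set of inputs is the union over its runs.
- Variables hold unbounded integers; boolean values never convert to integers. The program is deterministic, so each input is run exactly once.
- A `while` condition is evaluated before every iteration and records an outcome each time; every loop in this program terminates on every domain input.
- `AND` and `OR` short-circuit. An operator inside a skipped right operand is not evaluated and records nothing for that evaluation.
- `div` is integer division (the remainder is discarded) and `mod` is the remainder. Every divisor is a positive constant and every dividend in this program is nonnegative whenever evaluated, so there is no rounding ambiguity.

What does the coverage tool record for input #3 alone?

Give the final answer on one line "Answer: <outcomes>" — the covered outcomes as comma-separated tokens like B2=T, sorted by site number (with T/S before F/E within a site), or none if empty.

Event log for input #3 (p=1, q=8):
  B1->F, B2->T, B2->T, B2->T, B2->T, B2->F, B4->S, B3->T
deduplicating events, the covered set is: B1=F, B2=T, B2=F, B3=T, B4=S

Answer: B1=F, B2=T, B2=F, B3=T, B4=S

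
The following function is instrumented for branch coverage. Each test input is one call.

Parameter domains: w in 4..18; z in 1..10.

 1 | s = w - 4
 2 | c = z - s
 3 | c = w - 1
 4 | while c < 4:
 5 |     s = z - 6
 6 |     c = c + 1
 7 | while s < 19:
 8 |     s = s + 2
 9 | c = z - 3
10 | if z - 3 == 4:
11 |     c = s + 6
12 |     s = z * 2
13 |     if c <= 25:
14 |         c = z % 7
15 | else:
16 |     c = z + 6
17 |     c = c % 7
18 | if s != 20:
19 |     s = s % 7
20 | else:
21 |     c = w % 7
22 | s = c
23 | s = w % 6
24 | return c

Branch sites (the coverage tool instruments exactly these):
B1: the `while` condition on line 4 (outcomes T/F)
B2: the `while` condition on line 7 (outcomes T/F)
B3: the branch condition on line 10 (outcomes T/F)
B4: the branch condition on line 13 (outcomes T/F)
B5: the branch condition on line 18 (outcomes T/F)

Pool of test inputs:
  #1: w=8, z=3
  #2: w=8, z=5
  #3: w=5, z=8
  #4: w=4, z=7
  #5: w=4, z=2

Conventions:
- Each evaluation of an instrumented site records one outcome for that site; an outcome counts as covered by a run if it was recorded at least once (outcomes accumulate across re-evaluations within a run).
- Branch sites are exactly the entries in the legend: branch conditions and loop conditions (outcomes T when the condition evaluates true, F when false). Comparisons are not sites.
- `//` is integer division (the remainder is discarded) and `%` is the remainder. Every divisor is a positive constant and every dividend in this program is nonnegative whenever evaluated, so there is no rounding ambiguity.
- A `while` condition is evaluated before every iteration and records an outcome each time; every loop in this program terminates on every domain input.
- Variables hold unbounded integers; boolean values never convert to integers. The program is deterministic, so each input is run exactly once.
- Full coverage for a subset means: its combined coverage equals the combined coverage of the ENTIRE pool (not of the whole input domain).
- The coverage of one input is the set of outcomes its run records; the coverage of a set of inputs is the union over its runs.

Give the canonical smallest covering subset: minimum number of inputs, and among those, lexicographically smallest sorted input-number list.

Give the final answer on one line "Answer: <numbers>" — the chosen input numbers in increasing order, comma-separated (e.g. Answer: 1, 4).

test 1 (w=8, z=3) fires B1->F, B2->T, B2->T, B2->T, B2->T, B2->T, B2->T, B2->T, B2->T, B2->F, B3->F, B5->F; hits B1=F, B2=T, B2=F, B3=F, B5=F
test 2 (w=8, z=5) fires B1->F, B2->T, B2->T, B2->T, B2->T, B2->T, B2->T, B2->T, B2->T, B2->F, B3->F, B5->F; hits B1=F, B2=T, B2=F, B3=F, B5=F
test 3 (w=5, z=8) fires B1->F, B2->T, B2->T, B2->T, B2->T, B2->T, B2->T, B2->T, B2->T, B2->T, B2->F, B3->F, B5->T; hits B1=F, B2=T, B2=F, B3=F, B5=T
test 4 (w=4, z=7) fires B1->T, B1->F, B2->T, B2->T, B2->T, B2->T, B2->T, B2->T, B2->T, B2->T, B2->T, B2->F, B3->T, B4->T, ...; hits B1=T, B1=F, B2=T, B2=F, B3=T, B4=T, B5=T
test 5 (w=4, z=2) fires B1->T, B1->F, B2->T, B2->T, B2->T, B2->T, B2->T, B2->T, B2->T, B2->T, B2->T, B2->T, B2->T, B2->T, ...; hits B1=T, B1=F, B2=T, B2=F, B3=F, B5=F
union over all inputs: B1=T, B1=F, B2=T, B2=F, B3=T, B3=F, B4=T, B5=T, B5=F (9 outcomes)
every size-1 subset falls short of the 9 outcomes (best: 7/9)
the canonical winner is {1, 4}: size 2, full 9-outcome coverage, earliest index list among size-2 covers

Answer: 1, 4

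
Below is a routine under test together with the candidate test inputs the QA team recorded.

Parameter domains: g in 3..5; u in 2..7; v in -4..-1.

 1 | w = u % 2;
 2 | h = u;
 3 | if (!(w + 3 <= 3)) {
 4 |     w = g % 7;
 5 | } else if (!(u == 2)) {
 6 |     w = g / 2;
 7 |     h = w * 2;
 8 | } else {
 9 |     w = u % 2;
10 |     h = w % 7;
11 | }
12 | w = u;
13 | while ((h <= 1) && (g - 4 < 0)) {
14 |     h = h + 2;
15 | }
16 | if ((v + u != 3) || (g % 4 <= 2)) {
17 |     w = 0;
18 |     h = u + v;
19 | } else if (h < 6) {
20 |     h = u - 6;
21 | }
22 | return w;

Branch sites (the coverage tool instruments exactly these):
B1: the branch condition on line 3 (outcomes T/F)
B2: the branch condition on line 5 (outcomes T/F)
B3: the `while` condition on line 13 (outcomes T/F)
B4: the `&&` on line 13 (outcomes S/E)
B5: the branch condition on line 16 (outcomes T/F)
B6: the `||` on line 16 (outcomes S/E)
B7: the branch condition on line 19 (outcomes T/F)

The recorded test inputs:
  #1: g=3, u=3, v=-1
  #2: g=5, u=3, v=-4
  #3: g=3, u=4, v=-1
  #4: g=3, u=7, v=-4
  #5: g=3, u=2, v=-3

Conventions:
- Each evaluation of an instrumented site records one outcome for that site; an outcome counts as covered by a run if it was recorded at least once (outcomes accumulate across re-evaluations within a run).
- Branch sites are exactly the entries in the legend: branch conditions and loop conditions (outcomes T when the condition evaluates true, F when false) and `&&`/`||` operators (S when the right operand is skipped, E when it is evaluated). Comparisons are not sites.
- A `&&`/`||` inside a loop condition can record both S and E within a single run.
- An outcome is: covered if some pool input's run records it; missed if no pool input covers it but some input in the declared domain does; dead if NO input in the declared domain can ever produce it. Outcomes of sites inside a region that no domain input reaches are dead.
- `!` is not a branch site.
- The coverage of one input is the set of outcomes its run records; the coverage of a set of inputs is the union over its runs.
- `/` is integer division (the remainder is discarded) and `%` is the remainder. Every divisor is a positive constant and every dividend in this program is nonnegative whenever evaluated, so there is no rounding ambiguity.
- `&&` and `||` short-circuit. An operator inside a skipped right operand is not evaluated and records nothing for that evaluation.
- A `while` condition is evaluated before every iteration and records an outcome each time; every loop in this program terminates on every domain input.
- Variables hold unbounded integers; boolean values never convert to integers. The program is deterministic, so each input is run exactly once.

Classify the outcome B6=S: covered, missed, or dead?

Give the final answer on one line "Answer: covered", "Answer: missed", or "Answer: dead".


B6=S is recorded by pool input(s) 1, 2, 5 -> covered
Answer: covered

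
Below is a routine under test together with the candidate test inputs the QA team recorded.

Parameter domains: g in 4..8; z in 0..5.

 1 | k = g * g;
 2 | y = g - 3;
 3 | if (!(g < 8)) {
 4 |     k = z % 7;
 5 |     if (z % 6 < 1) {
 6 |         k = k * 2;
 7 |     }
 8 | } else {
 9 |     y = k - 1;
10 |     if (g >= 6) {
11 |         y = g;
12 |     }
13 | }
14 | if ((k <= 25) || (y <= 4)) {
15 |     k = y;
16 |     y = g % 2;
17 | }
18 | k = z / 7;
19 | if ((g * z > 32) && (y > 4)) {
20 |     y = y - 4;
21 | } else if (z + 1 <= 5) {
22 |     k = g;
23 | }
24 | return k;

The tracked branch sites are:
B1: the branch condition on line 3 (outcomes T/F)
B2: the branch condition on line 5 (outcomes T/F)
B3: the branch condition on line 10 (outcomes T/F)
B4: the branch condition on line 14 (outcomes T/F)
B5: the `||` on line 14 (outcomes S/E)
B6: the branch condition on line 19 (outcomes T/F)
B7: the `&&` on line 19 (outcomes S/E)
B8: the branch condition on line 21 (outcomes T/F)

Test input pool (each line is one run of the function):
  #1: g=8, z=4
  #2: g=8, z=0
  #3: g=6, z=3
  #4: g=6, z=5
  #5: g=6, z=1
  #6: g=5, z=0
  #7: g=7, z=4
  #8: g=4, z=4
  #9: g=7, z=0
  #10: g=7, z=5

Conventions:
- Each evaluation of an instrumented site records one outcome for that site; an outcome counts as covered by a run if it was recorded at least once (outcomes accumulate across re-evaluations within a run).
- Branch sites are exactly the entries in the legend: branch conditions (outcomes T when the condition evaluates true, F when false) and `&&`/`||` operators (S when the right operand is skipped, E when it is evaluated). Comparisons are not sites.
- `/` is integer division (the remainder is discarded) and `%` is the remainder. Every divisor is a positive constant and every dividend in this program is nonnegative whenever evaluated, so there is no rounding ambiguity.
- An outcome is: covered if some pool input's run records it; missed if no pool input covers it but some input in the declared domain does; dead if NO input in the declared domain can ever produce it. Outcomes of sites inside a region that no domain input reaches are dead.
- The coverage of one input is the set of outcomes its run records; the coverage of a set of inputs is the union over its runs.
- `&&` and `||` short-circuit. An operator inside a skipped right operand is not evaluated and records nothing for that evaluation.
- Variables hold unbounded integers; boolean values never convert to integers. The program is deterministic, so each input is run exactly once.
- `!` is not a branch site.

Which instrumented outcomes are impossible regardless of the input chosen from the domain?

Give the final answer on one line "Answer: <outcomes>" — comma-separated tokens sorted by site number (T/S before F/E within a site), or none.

checking every outcome against all 30 domain inputs:
  reachable outcomes have witnesses, e.g. B1=T (e.g. g=8, z=0), B1=F (e.g. g=4, z=0), B2=T (e.g. g=8, z=0), B2=F (e.g. g=8, z=1)

Answer: none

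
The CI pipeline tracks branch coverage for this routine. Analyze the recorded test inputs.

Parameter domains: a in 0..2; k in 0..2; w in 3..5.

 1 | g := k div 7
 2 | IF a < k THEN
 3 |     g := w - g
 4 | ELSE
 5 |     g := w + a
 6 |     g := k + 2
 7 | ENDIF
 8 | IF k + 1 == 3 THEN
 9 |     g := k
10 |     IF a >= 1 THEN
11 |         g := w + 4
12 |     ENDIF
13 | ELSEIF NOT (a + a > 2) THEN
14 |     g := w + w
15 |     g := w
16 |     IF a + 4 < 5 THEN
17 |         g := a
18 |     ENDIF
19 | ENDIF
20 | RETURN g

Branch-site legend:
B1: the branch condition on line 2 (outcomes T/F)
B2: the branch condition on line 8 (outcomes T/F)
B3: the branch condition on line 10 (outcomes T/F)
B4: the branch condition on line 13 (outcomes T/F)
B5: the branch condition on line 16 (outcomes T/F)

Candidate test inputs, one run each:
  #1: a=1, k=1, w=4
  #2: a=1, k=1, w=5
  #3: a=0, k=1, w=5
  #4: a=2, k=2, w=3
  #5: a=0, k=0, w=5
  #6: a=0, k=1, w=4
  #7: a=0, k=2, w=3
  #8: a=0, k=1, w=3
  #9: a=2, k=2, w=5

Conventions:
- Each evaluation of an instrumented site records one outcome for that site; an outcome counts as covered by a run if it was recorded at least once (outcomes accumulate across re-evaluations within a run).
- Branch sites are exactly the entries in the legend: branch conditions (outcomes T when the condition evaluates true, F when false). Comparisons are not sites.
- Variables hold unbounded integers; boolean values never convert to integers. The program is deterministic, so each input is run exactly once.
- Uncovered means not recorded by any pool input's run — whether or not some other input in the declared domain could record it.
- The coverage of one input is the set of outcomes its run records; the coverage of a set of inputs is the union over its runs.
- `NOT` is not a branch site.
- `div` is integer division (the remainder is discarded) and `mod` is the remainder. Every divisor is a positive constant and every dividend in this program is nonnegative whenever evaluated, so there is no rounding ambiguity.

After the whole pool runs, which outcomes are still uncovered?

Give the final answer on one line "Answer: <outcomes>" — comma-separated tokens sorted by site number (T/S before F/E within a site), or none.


#1 (a=1, k=1, w=4) -> B1->F, B2->F, B4->T, B5->F; covered: B1=F, B2=F, B4=T, B5=F
#2 (a=1, k=1, w=5) -> B1->F, B2->F, B4->T, B5->F; covered: B1=F, B2=F, B4=T, B5=F
#3 (a=0, k=1, w=5) -> B1->T, B2->F, B4->T, B5->T; covered: B1=T, B2=F, B4=T, B5=T
#4 (a=2, k=2, w=3) -> B1->F, B2->T, B3->T; covered: B1=F, B2=T, B3=T
#5 (a=0, k=0, w=5) -> B1->F, B2->F, B4->T, B5->T; covered: B1=F, B2=F, B4=T, B5=T
#6 (a=0, k=1, w=4) -> B1->T, B2->F, B4->T, B5->T; covered: B1=T, B2=F, B4=T, B5=T
#7 (a=0, k=2, w=3) -> B1->T, B2->T, B3->F; covered: B1=T, B2=T, B3=F
#8 (a=0, k=1, w=3) -> B1->T, B2->F, B4->T, B5->T; covered: B1=T, B2=F, B4=T, B5=T
#9 (a=2, k=2, w=5) -> B1->F, B2->T, B3->T; covered: B1=F, B2=T, B3=T
union over the pool: B1=T, B1=F, B2=T, B2=F, B3=T, B3=F, B4=T, B5=T, B5=F
uncovered (1 of 10): B4=F
Answer: B4=F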